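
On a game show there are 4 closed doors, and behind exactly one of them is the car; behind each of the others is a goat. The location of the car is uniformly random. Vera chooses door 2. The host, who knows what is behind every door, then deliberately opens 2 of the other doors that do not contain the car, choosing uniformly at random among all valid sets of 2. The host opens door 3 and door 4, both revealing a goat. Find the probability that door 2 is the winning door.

Condition on the true location of the car.
If it is behind door 1 (prior 1/4): the host has no choice, probability 1; weight (1/4)·1 = 1/4.
If it is behind door 2 (prior 1/4): the host has 3 equally likely choices, so probability 1/3; weight (1/4)·(1/3) = 1/12.
If it is behind either of doors 3 and 4 (prior 1/4 each): that door was opened and seen not to hold the prize — ruled out; weight (1/4)·0 = 0 each.
The weights sum to 1/3.
So P(the car behind door 2 | the host opened door 3 and door 4) = (1/12) / (1/3) = 1/4.

1/4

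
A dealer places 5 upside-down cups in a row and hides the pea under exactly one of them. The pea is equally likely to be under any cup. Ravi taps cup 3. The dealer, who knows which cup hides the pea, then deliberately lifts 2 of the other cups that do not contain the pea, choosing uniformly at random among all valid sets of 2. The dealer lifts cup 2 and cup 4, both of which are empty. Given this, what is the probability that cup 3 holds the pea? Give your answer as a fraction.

1/5

Consider each possible location of the pea in turn.
If it is under either of cups 1 and 5 (prior 1/5 each): the dealer has 3 equally likely choices, so probability 1/3; weight (1/5)·(1/3) = 1/15 each.
If it is under either of cups 2 and 4 (prior 1/5 each): that cup was opened and seen not to hold the prize — ruled out; weight (1/5)·0 = 0 each.
If it is under cup 3 (prior 1/5): the dealer has 6 equally likely choices, so probability 1/6; weight (1/5)·(1/6) = 1/30.
The weights sum to 1/6.
So P(the pea under cup 3 | the dealer opened cup 2 and cup 4) = (1/30) / (1/6) = 1/5.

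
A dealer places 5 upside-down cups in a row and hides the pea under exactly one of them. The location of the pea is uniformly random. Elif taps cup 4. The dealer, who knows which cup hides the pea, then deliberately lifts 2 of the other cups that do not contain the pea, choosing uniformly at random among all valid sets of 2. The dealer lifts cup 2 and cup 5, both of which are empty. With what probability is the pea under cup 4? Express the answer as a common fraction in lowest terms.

Apply Bayes' rule, conditioning on where the pea actually is.
If it is under either of cups 1 and 3 (prior 1/5 each): the dealer has 3 equally likely choices, so probability 1/3; weight (1/5)·(1/3) = 1/15 each.
If it is under either of cups 2 and 5 (prior 1/5 each): that cup was opened and seen not to hold the prize — ruled out; weight (1/5)·0 = 0 each.
If it is under cup 4 (prior 1/5): the dealer has 6 equally likely choices, so probability 1/6; weight (1/5)·(1/6) = 1/30.
The weights sum to 1/6.
So P(the pea under cup 4 | the dealer opened cup 2 and cup 5) = (1/30) / (1/6) = 1/5.

1/5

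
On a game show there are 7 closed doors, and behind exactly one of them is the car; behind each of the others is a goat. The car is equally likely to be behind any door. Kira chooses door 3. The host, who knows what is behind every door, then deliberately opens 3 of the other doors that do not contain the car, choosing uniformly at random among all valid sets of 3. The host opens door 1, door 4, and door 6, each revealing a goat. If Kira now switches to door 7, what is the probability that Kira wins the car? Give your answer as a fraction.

2/7

Apply Bayes' rule, conditioning on where the car actually is.
If it is behind any of doors 1, 4, and 6 (prior 1/7 each): that door was opened and seen not to hold the prize — ruled out; weight (1/7)·0 = 0 each.
If it is behind any of doors 2, 5, and 7 (prior 1/7 each): the host has 10 equally likely choices, so probability 1/10; weight (1/7)·(1/10) = 1/70 each.
If it is behind door 3 (prior 1/7): the host has 20 equally likely choices, so probability 1/20; weight (1/7)·(1/20) = 1/140.
The weights sum to 1/20.
So P(the car behind door 7 | the host opened door 1, door 4, and door 6) = (1/70) / (1/20) = 2/7.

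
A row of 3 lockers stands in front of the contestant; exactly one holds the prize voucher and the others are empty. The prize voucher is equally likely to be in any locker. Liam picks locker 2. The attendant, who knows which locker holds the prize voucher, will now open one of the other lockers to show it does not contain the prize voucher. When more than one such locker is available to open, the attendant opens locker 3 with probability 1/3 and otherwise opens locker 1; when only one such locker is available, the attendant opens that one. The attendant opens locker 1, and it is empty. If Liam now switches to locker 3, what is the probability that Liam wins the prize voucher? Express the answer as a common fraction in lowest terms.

3/5

Condition on the true location of the prize voucher.
If it is in locker 1 (prior 1/3): the attendant opened locker 1, so this case is ruled out; weight (1/3)·0 = 0.
If it is in locker 2 (prior 1/3): locker 3 is available but not opened, probability 2/3; weight (1/3)·(2/3) = 2/9.
If it is in locker 3 (prior 1/3): only locker 1 is available, probability 1; weight (1/3)·1 = 1/3.
The weights sum to 5/9.
So P(the prize voucher in locker 3 | the attendant opened locker 1) = (1/3) / (5/9) = 3/5.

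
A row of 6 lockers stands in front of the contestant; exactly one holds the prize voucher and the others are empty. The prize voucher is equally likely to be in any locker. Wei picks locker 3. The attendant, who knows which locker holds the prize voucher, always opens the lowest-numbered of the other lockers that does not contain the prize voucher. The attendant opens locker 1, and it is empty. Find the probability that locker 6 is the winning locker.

1/5

Consider each possible location of the prize voucher in turn.
If it is in locker 1 (prior 1/6): the attendant opened locker 1, so this case is ruled out; weight (1/6)·0 = 0.
If it is in any of lockers 2, 3, 4, 5, and 6 (prior 1/6 each): locker 1 is the lowest-numbered option available, probability 1; weight (1/6)·1 = 1/6 each.
The weights sum to 5/6.
So P(the prize voucher in locker 6 | the attendant opened locker 1) = (1/6) / (5/6) = 1/5.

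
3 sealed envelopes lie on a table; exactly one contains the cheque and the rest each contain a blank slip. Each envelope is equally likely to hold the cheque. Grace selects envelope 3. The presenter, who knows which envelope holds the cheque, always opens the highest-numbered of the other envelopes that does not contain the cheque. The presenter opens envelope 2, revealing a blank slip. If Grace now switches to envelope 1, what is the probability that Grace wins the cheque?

1/2

Consider each possible location of the cheque in turn.
If it is in either of envelopes 1 and 3 (prior 1/3 each): envelope 2 is the highest-numbered option available, probability 1; weight (1/3)·1 = 1/3 each.
If it is in envelope 2 (prior 1/3): the presenter opened envelope 2, so this case is ruled out; weight (1/3)·0 = 0.
The weights sum to 2/3.
So P(the cheque in envelope 1 | the presenter opened envelope 2) = (1/3) / (2/3) = 1/2.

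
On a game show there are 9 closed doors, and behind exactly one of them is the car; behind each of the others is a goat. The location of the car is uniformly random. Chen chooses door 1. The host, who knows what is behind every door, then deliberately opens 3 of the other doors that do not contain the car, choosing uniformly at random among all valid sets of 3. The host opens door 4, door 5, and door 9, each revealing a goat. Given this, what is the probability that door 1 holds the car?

1/9

Apply Bayes' rule, conditioning on where the car actually is.
If it is behind door 1 (prior 1/9): the host has 56 equally likely choices, so probability 1/56; weight (1/9)·(1/56) = 1/504.
If it is behind any of doors 2, 3, 6, 7, and 8 (prior 1/9 each): the host has 35 equally likely choices, so probability 1/35; weight (1/9)·(1/35) = 1/315 each.
If it is behind any of doors 4, 5, and 9 (prior 1/9 each): that door was opened and seen not to hold the prize — ruled out; weight (1/9)·0 = 0 each.
The weights sum to 1/56.
So P(the car behind door 1 | the host opened door 4, door 5, and door 9) = (1/504) / (1/56) = 1/9.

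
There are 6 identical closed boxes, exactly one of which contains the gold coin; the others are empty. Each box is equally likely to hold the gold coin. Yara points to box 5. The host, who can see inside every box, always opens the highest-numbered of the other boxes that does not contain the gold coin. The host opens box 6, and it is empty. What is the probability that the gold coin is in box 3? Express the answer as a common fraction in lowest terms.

Consider each possible location of the gold coin in turn.
If it is in any of boxes 1, 2, 3, 4, and 5 (prior 1/6 each): box 6 is the highest-numbered option available, probability 1; weight (1/6)·1 = 1/6 each.
If it is in box 6 (prior 1/6): the host opened box 6, so this case is ruled out; weight (1/6)·0 = 0.
The weights sum to 5/6.
So P(the gold coin in box 3 | the host opened box 6) = (1/6) / (5/6) = 1/5.

1/5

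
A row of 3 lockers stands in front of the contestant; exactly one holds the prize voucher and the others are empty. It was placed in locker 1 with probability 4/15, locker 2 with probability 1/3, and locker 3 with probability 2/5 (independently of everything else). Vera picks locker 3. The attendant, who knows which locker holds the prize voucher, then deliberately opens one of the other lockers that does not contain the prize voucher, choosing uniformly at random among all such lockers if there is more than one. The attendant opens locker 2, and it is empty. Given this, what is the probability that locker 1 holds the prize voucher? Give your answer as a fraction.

4/7

Apply Bayes' rule, conditioning on where the prize voucher actually is.
If it is in locker 1 (prior 4/15): the attendant has no choice, probability 1; weight (4/15)·1 = 4/15.
If it is in locker 2 (prior 1/3): the attendant opened locker 2, so this case is ruled out; weight (1/3)·0 = 0.
If it is in locker 3 (prior 2/5): the attendant has 2 equally likely choices, so probability 1/2; weight (2/5)·(1/2) = 1/5.
The weights sum to 7/15.
So P(the prize voucher in locker 1 | the attendant opened locker 2) = (4/15) / (7/15) = 4/7.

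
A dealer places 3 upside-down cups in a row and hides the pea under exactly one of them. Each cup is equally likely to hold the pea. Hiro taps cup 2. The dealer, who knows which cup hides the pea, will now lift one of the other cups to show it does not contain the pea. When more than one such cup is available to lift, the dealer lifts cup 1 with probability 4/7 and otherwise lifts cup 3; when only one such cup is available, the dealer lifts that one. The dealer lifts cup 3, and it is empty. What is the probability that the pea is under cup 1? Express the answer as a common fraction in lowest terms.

Condition on the true location of the pea.
If it is under cup 1 (prior 1/3): only cup 3 is available, probability 1; weight (1/3)·1 = 1/3.
If it is under cup 2 (prior 1/3): cup 1 is available but not opened, probability 3/7; weight (1/3)·(3/7) = 1/7.
If it is under cup 3 (prior 1/3): the dealer opened cup 3, so this case is ruled out; weight (1/3)·0 = 0.
The weights sum to 10/21.
So P(the pea under cup 1 | the dealer opened cup 3) = (1/3) / (10/21) = 7/10.

7/10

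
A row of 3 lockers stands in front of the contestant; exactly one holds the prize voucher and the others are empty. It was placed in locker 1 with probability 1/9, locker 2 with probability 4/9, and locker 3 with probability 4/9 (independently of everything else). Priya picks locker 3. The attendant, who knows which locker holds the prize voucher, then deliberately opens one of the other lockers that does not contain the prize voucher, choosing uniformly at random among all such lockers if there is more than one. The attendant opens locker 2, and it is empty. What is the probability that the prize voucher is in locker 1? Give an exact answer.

Condition on the true location of the prize voucher.
If it is in locker 1 (prior 1/9): the attendant has no choice, probability 1; weight (1/9)·1 = 1/9.
If it is in locker 2 (prior 4/9): the attendant opened locker 2, so this case is ruled out; weight (4/9)·0 = 0.
If it is in locker 3 (prior 4/9): the attendant has 2 equally likely choices, so probability 1/2; weight (4/9)·(1/2) = 2/9.
The weights sum to 1/3.
So P(the prize voucher in locker 1 | the attendant opened locker 2) = (1/9) / (1/3) = 1/3.

1/3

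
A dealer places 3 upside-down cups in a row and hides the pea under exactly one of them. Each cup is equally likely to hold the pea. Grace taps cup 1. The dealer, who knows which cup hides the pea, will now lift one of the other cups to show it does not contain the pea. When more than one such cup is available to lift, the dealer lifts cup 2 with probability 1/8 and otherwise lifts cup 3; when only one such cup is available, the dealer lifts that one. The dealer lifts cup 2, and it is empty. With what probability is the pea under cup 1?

Consider each possible location of the pea in turn.
If it is under cup 1 (prior 1/3): cup 2 is available, opened with probability 1/8; weight (1/3)·(1/8) = 1/24.
If it is under cup 2 (prior 1/3): the dealer opened cup 2, so this case is ruled out; weight (1/3)·0 = 0.
If it is under cup 3 (prior 1/3): only cup 2 is available, probability 1; weight (1/3)·1 = 1/3.
The weights sum to 3/8.
So P(the pea under cup 1 | the dealer opened cup 2) = (1/24) / (3/8) = 1/9.

1/9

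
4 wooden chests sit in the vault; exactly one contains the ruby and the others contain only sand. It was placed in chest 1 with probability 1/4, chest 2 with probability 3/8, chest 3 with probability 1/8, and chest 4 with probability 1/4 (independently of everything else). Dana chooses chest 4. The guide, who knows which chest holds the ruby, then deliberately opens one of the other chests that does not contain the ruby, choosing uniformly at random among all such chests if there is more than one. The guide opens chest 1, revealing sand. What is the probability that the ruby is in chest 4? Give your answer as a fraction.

Condition on the true location of the ruby.
If it is in chest 1 (prior 1/4): the guide opened chest 1, so this case is ruled out; weight (1/4)·0 = 0.
If it is in chest 2 (prior 3/8): the guide has 2 equally likely choices, so probability 1/2; weight (3/8)·(1/2) = 3/16.
If it is in chest 3 (prior 1/8): the guide has 2 equally likely choices, so probability 1/2; weight (1/8)·(1/2) = 1/16.
If it is in chest 4 (prior 1/4): the guide has 3 equally likely choices, so probability 1/3; weight (1/4)·(1/3) = 1/12.
The weights sum to 1/3.
So P(the ruby in chest 4 | the guide opened chest 1) = (1/12) / (1/3) = 1/4.

1/4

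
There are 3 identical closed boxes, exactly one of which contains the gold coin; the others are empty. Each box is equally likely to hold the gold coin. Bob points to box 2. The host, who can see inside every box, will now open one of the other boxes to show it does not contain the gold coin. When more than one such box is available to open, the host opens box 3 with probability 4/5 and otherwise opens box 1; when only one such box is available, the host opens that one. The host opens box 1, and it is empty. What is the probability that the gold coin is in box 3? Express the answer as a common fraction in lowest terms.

Condition on the true location of the gold coin.
If it is in box 1 (prior 1/3): the host opened box 1, so this case is ruled out; weight (1/3)·0 = 0.
If it is in box 2 (prior 1/3): box 3 is available but not opened, probability 1/5; weight (1/3)·(1/5) = 1/15.
If it is in box 3 (prior 1/3): only box 1 is available, probability 1; weight (1/3)·1 = 1/3.
The weights sum to 2/5.
So P(the gold coin in box 3 | the host opened box 1) = (1/3) / (2/5) = 5/6.

5/6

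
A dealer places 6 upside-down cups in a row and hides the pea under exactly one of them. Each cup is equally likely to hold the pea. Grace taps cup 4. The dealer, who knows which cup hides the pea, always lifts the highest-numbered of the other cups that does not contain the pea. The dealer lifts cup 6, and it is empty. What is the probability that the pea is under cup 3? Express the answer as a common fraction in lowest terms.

1/5

Consider each possible location of the pea in turn.
If it is under any of cups 1, 2, 3, 4, and 5 (prior 1/6 each): cup 6 is the highest-numbered option available, probability 1; weight (1/6)·1 = 1/6 each.
If it is under cup 6 (prior 1/6): the dealer opened cup 6, so this case is ruled out; weight (1/6)·0 = 0.
The weights sum to 5/6.
So P(the pea under cup 3 | the dealer opened cup 6) = (1/6) / (5/6) = 1/5.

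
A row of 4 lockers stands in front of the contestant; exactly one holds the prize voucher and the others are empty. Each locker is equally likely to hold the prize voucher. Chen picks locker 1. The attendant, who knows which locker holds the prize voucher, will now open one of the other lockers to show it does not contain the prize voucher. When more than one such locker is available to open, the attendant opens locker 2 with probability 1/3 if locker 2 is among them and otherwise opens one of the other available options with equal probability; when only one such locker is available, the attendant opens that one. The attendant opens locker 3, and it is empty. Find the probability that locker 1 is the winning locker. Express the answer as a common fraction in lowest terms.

Apply Bayes' rule, conditioning on where the prize voucher actually is.
If it is in locker 1 (prior 1/4): locker 2 is available but not opened; locker 3 gets probability (1 − 1/3)/2 = 1/3; weight (1/4)·(1/3) = 1/12.
If it is in locker 2 (prior 1/4): locker 2 holds the prize so is unavailable; the attendant chooses uniformly among the 2 others, probability 1/2; weight (1/4)·(1/2) = 1/8.
If it is in locker 3 (prior 1/4): the attendant opened locker 3, so this case is ruled out; weight (1/4)·0 = 0.
If it is in locker 4 (prior 1/4): locker 2 is available but not opened, probability 2/3; weight (1/4)·(2/3) = 1/6.
The weights sum to 3/8.
So P(the prize voucher in locker 1 | the attendant opened locker 3) = (1/12) / (3/8) = 2/9.

2/9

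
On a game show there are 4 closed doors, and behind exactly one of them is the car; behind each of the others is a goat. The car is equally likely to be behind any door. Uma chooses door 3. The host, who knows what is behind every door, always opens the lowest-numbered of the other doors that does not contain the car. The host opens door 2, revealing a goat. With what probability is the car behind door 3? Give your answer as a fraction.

Condition on the true location of the car.
If it is behind door 1 (prior 1/4): door 2 is the lowest-numbered option available, probability 1; weight (1/4)·1 = 1/4.
If it is behind door 2 (prior 1/4): the host opened door 2, so this case is ruled out; weight (1/4)·0 = 0.
If it is behind either of doors 3 and 4 (prior 1/4 each): the host would have opened door 1 instead, probability 0; weight (1/4)·0 = 0 each.
The weights sum to 1/4.
So P(the car behind door 3 | the host opened door 2) = 0 / (1/4) = 0.

0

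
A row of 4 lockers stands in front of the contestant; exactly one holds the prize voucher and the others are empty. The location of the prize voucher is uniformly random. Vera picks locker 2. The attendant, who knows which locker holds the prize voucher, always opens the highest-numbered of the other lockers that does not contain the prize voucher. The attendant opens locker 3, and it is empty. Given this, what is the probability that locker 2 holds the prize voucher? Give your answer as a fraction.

0

Consider each possible location of the prize voucher in turn.
If it is in either of lockers 1 and 2 (prior 1/4 each): the attendant would have opened locker 4 instead, probability 0; weight (1/4)·0 = 0 each.
If it is in locker 3 (prior 1/4): the attendant opened locker 3, so this case is ruled out; weight (1/4)·0 = 0.
If it is in locker 4 (prior 1/4): locker 3 is the highest-numbered option available, probability 1; weight (1/4)·1 = 1/4.
The weights sum to 1/4.
So P(the prize voucher in locker 2 | the attendant opened locker 3) = 0 / (1/4) = 0.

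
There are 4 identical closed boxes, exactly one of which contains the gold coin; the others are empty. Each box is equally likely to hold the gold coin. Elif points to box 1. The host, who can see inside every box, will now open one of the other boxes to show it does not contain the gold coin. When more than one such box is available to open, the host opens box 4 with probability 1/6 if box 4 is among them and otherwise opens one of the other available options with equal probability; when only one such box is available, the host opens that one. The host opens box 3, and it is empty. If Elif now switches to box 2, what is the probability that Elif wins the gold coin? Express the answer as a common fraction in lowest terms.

10/21

Apply Bayes' rule, conditioning on where the gold coin actually is.
If it is in box 1 (prior 1/4): box 4 is available but not opened; box 3 gets probability (1 − 1/6)/2 = 5/12; weight (1/4)·(5/12) = 5/48.
If it is in box 2 (prior 1/4): box 4 is available but not opened, probability 5/6; weight (1/4)·(5/6) = 5/24.
If it is in box 3 (prior 1/4): the host opened box 3, so this case is ruled out; weight (1/4)·0 = 0.
If it is in box 4 (prior 1/4): box 4 holds the prize so is unavailable; the host chooses uniformly among the 2 others, probability 1/2; weight (1/4)·(1/2) = 1/8.
The weights sum to 7/16.
So P(the gold coin in box 2 | the host opened box 3) = (5/24) / (7/16) = 10/21.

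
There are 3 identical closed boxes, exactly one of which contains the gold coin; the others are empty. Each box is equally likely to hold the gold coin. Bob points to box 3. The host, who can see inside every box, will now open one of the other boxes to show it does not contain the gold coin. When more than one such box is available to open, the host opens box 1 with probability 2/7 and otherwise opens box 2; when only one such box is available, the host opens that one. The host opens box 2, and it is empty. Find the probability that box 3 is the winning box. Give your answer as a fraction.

5/12

Apply Bayes' rule, conditioning on where the gold coin actually is.
If it is in box 1 (prior 1/3): only box 2 is available, probability 1; weight (1/3)·1 = 1/3.
If it is in box 2 (prior 1/3): the host opened box 2, so this case is ruled out; weight (1/3)·0 = 0.
If it is in box 3 (prior 1/3): box 1 is available but not opened, probability 5/7; weight (1/3)·(5/7) = 5/21.
The weights sum to 4/7.
So P(the gold coin in box 3 | the host opened box 2) = (5/21) / (4/7) = 5/12.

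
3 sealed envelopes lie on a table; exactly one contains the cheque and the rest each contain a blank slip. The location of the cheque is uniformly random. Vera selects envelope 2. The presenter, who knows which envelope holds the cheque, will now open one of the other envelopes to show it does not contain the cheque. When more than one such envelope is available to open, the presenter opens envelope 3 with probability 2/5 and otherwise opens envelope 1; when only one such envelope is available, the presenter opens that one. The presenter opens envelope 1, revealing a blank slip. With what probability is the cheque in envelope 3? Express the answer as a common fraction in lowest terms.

5/8

Apply Bayes' rule, conditioning on where the cheque actually is.
If it is in envelope 1 (prior 1/3): the presenter opened envelope 1, so this case is ruled out; weight (1/3)·0 = 0.
If it is in envelope 2 (prior 1/3): envelope 3 is available but not opened, probability 3/5; weight (1/3)·(3/5) = 1/5.
If it is in envelope 3 (prior 1/3): only envelope 1 is available, probability 1; weight (1/3)·1 = 1/3.
The weights sum to 8/15.
So P(the cheque in envelope 3 | the presenter opened envelope 1) = (1/3) / (8/15) = 5/8.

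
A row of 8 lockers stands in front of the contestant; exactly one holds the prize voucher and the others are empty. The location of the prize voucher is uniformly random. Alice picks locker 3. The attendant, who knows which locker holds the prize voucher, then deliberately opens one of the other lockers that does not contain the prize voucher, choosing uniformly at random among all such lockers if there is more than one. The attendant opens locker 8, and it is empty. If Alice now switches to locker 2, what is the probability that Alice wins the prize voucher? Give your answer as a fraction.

7/48

Consider each possible location of the prize voucher in turn.
If it is in any of lockers 1, 2, 4, 5, 6, and 7 (prior 1/8 each): the attendant has 6 equally likely choices, so probability 1/6; weight (1/8)·(1/6) = 1/48 each.
If it is in locker 3 (prior 1/8): the attendant has 7 equally likely choices, so probability 1/7; weight (1/8)·(1/7) = 1/56.
If it is in locker 8 (prior 1/8): the attendant opened locker 8, so this case is ruled out; weight (1/8)·0 = 0.
The weights sum to 1/7.
So P(the prize voucher in locker 2 | the attendant opened locker 8) = (1/48) / (1/7) = 7/48.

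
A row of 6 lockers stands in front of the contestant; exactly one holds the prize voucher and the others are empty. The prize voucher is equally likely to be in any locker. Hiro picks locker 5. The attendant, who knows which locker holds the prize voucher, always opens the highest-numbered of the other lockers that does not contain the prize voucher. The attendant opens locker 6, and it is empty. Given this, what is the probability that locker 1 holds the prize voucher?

1/5

Apply Bayes' rule, conditioning on where the prize voucher actually is.
If it is in any of lockers 1, 2, 3, 4, and 5 (prior 1/6 each): locker 6 is the highest-numbered option available, probability 1; weight (1/6)·1 = 1/6 each.
If it is in locker 6 (prior 1/6): the attendant opened locker 6, so this case is ruled out; weight (1/6)·0 = 0.
The weights sum to 5/6.
So P(the prize voucher in locker 1 | the attendant opened locker 6) = (1/6) / (5/6) = 1/5.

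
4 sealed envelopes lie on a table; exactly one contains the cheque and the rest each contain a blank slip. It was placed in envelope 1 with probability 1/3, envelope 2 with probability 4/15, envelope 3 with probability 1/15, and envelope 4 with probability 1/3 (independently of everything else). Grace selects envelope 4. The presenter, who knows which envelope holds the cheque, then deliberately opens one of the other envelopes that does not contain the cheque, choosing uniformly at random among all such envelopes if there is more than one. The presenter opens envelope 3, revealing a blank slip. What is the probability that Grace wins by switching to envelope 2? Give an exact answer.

Apply Bayes' rule, conditioning on where the cheque actually is.
If it is in envelope 1 (prior 1/3): the presenter has 2 equally likely choices, so probability 1/2; weight (1/3)·(1/2) = 1/6.
If it is in envelope 2 (prior 4/15): the presenter has 2 equally likely choices, so probability 1/2; weight (4/15)·(1/2) = 2/15.
If it is in envelope 3 (prior 1/15): the presenter opened envelope 3, so this case is ruled out; weight (1/15)·0 = 0.
If it is in envelope 4 (prior 1/3): the presenter has 3 equally likely choices, so probability 1/3; weight (1/3)·(1/3) = 1/9.
The weights sum to 37/90.
So P(the cheque in envelope 2 | the presenter opened envelope 3) = (2/15) / (37/90) = 12/37.

12/37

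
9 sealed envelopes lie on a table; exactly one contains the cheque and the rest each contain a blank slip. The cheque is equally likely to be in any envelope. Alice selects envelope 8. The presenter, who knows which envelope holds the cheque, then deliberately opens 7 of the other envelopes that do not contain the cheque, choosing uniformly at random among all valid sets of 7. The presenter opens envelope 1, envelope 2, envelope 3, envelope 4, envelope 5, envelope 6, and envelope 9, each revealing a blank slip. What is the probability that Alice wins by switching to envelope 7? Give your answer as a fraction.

Consider each possible location of the cheque in turn.
If it is in any of envelopes 1, 2, 3, 4, 5, 6, and 9 (prior 1/9 each): that envelope was opened and seen not to hold the prize — ruled out; weight (1/9)·0 = 0 each.
If it is in envelope 7 (prior 1/9): the presenter has no choice, probability 1; weight (1/9)·1 = 1/9.
If it is in envelope 8 (prior 1/9): the presenter has 8 equally likely choices, so probability 1/8; weight (1/9)·(1/8) = 1/72.
The weights sum to 1/8.
So P(the cheque in envelope 7 | the presenter opened envelope 1, envelope 2, envelope 3, envelope 4, envelope 5, envelope 6, and envelope 9) = (1/9) / (1/8) = 8/9.

8/9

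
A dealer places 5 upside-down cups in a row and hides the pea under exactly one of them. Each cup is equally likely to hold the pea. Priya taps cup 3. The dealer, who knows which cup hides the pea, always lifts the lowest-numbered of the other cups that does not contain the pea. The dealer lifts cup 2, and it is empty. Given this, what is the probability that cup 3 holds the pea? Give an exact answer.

Apply Bayes' rule, conditioning on where the pea actually is.
If it is under cup 1 (prior 1/5): cup 2 is the lowest-numbered option available, probability 1; weight (1/5)·1 = 1/5.
If it is under cup 2 (prior 1/5): the dealer opened cup 2, so this case is ruled out; weight (1/5)·0 = 0.
If it is under any of cups 3, 4, and 5 (prior 1/5 each): the dealer would have opened cup 1 instead, probability 0; weight (1/5)·0 = 0 each.
The weights sum to 1/5.
So P(the pea under cup 3 | the dealer opened cup 2) = 0 / (1/5) = 0.

0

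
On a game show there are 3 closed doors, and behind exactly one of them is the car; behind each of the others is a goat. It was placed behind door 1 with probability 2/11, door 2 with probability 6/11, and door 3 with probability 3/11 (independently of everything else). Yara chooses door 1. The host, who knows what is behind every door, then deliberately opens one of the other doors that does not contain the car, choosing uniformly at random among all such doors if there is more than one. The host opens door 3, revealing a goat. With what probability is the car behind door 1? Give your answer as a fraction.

1/7

Condition on the true location of the car.
If it is behind door 1 (prior 2/11): the host has 2 equally likely choices, so probability 1/2; weight (2/11)·(1/2) = 1/11.
If it is behind door 2 (prior 6/11): the host has no choice, probability 1; weight (6/11)·1 = 6/11.
If it is behind door 3 (prior 3/11): the host opened door 3, so this case is ruled out; weight (3/11)·0 = 0.
The weights sum to 7/11.
So P(the car behind door 1 | the host opened door 3) = (1/11) / (7/11) = 1/7.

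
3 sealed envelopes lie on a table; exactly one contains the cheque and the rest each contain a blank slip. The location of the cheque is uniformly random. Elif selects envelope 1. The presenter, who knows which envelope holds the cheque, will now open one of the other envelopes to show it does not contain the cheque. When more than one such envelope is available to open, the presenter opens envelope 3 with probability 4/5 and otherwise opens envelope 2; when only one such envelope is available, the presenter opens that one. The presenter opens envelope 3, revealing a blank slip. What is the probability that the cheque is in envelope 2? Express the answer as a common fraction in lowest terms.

Condition on the true location of the cheque.
If it is in envelope 1 (prior 1/3): envelope 3 is available, opened with probability 4/5; weight (1/3)·(4/5) = 4/15.
If it is in envelope 2 (prior 1/3): only envelope 3 is available, probability 1; weight (1/3)·1 = 1/3.
If it is in envelope 3 (prior 1/3): the presenter opened envelope 3, so this case is ruled out; weight (1/3)·0 = 0.
The weights sum to 3/5.
So P(the cheque in envelope 2 | the presenter opened envelope 3) = (1/3) / (3/5) = 5/9.

5/9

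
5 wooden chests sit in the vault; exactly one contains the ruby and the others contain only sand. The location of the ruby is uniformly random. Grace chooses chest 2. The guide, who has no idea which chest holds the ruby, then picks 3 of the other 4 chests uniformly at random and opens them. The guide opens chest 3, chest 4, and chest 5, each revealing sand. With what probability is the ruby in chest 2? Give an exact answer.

Because the guide chose which chests to open without knowing where the ruby is, the choice is independent of the prize location. Learning that none of the 3 opened chests holds the ruby simply rules out those 3 locations and leaves the remaining 2 chests still equally likely by symmetry.
So P(the ruby in chest 2) = 1/2.

1/2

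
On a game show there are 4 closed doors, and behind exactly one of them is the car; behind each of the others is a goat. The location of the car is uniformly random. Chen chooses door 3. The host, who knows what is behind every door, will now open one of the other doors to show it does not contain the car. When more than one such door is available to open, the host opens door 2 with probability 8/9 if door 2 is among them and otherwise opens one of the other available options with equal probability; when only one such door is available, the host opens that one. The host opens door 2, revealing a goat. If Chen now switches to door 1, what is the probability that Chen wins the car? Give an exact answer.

Condition on the true location of the car.
If it is behind any of doors 1, 3, and 4 (prior 1/4 each): door 2 is available, opened with probability 8/9; weight (1/4)·(8/9) = 2/9 each.
If it is behind door 2 (prior 1/4): the host opened door 2, so this case is ruled out; weight (1/4)·0 = 0.
The weights sum to 2/3.
So P(the car behind door 1 | the host opened door 2) = (2/9) / (2/3) = 1/3.

1/3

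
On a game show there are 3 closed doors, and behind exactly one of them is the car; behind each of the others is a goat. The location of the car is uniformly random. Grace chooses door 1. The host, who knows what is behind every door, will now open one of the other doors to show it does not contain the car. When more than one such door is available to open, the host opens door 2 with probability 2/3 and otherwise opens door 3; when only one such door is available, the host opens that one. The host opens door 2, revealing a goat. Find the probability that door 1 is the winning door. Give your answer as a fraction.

Consider each possible location of the car in turn.
If it is behind door 1 (prior 1/3): door 2 is available, opened with probability 2/3; weight (1/3)·(2/3) = 2/9.
If it is behind door 2 (prior 1/3): the host opened door 2, so this case is ruled out; weight (1/3)·0 = 0.
If it is behind door 3 (prior 1/3): only door 2 is available, probability 1; weight (1/3)·1 = 1/3.
The weights sum to 5/9.
So P(the car behind door 1 | the host opened door 2) = (2/9) / (5/9) = 2/5.

2/5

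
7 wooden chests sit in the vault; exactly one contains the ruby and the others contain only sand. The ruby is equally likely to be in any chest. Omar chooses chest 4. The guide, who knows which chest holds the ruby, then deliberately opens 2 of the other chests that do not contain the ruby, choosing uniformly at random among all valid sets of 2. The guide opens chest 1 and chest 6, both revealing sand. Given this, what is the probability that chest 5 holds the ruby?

Apply Bayes' rule, conditioning on where the ruby actually is.
If it is in either of chests 1 and 6 (prior 1/7 each): that chest was opened and seen not to hold the prize — ruled out; weight (1/7)·0 = 0 each.
If it is in any of chests 2, 3, 5, and 7 (prior 1/7 each): the guide has 10 equally likely choices, so probability 1/10; weight (1/7)·(1/10) = 1/70 each.
If it is in chest 4 (prior 1/7): the guide has 15 equally likely choices, so probability 1/15; weight (1/7)·(1/15) = 1/105.
The weights sum to 1/15.
So P(the ruby in chest 5 | the guide opened chest 1 and chest 6) = (1/70) / (1/15) = 3/14.

3/14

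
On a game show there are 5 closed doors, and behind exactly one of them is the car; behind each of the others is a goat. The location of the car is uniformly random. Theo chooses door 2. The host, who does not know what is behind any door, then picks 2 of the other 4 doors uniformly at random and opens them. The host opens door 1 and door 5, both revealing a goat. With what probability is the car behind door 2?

Consider each possible location of the car in turn.
If it is behind either of doors 1 and 5 (prior 1/5 each): that door was opened and seen not to hold the prize — ruled out; weight (1/5)·0 = 0 each.
If it is behind any of doors 2, 3, and 4 (prior 1/5 each): the host picks exactly this set with probability 1/6 regardless, and none is the prize; weight (1/5)·(1/6) = 1/30 each.
The weights sum to 1/10.
So P(the car behind door 2 | the host opened door 1 and door 5) = (1/30) / (1/10) = 1/3.

1/3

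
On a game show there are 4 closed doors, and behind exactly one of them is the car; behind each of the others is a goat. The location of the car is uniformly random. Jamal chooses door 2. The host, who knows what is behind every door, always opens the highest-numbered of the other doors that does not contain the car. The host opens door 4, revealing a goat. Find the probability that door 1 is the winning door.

Consider each possible location of the car in turn.
If it is behind any of doors 1, 2, and 3 (prior 1/4 each): door 4 is the highest-numbered option available, probability 1; weight (1/4)·1 = 1/4 each.
If it is behind door 4 (prior 1/4): the host opened door 4, so this case is ruled out; weight (1/4)·0 = 0.
The weights sum to 3/4.
So P(the car behind door 1 | the host opened door 4) = (1/4) / (3/4) = 1/3.

1/3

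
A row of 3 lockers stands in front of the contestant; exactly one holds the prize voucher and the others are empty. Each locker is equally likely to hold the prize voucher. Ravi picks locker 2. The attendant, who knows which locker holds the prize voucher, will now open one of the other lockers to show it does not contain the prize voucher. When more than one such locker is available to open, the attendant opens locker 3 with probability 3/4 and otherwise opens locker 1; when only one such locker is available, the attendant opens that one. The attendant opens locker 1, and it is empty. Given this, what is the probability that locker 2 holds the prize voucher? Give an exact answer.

Consider each possible location of the prize voucher in turn.
If it is in locker 1 (prior 1/3): the attendant opened locker 1, so this case is ruled out; weight (1/3)·0 = 0.
If it is in locker 2 (prior 1/3): locker 3 is available but not opened, probability 1/4; weight (1/3)·(1/4) = 1/12.
If it is in locker 3 (prior 1/3): only locker 1 is available, probability 1; weight (1/3)·1 = 1/3.
The weights sum to 5/12.
So P(the prize voucher in locker 2 | the attendant opened locker 1) = (1/12) / (5/12) = 1/5.

1/5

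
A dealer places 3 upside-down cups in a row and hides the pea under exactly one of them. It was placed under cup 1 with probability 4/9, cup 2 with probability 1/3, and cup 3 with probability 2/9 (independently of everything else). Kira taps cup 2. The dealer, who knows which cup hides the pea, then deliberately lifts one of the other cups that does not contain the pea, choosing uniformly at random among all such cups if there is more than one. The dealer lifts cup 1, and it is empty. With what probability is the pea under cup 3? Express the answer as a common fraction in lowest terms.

4/7

Apply Bayes' rule, conditioning on where the pea actually is.
If it is under cup 1 (prior 4/9): the dealer opened cup 1, so this case is ruled out; weight (4/9)·0 = 0.
If it is under cup 2 (prior 1/3): the dealer has 2 equally likely choices, so probability 1/2; weight (1/3)·(1/2) = 1/6.
If it is under cup 3 (prior 2/9): the dealer has no choice, probability 1; weight (2/9)·1 = 2/9.
The weights sum to 7/18.
So P(the pea under cup 3 | the dealer opened cup 1) = (2/9) / (7/18) = 4/7.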